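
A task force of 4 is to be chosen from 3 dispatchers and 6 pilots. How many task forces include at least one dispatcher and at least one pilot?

With no constraint there are C(9,4) = 126 possible selections.
Subtract selections that omit an entire group: no dispatchers → C(6,4) = 15; no pilots → C(3,4) = 0.
Both groups omitted at once is impossible, so 126 − 15 = 111.

111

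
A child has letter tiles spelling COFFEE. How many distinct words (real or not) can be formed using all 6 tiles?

180

COFFEE has 6 letters with E appearing twice and F appearing twice.
The number of distinct arrangements is 6!/(2!·2!) = 720/4 = 180.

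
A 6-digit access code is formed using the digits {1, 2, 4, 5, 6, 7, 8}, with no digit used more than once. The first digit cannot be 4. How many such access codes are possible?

The first digit has 7−1 = 6 choices (anything except 4).
The remaining 5 digits are filled from the other 6 symbols without repetition: 6 × 5 × 4 × 3 × 2 = 720.
Total: 6 × 720 = 4320.

4320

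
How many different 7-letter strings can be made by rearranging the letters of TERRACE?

1260

The 7 letters of TERRACE have repeats: E appearing twice and R appearing twice.
The number of distinct arrangements is 7!/(2!·2!) = 5040/4 = 1260.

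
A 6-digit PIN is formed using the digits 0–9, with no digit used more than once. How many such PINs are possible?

Choose and order 6 of the 10 symbols: the first digit has 10 options, the next 9, and so on down to 5.
That product is 10 × 9 × 8 × 7 × 6 × 5 = 151200.

151200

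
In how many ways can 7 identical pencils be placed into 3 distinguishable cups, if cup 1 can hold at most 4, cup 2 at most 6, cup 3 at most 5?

26

By stars and bars, unrestricted non-negative solutions to x_1+…+x_3 = 7 number C(7+2,2) = 36.
Subtract solutions that violate a single cap (substitute x_i' = x_i − (cap_i+1)): x_1 ≥ 5 gives C(4,2) = 6; x_2 ≥ 7 gives C(2,2) = 1; x_3 ≥ 6 gives C(3,2) = 3. Together 10.
No two caps can be exceeded simultaneously, so the pair terms are all 0.
By inclusion–exclusion the count is 36 − 10 + 0 = 26.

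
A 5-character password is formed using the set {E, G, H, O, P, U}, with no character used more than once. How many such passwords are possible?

This is a permutation of 5 out of 6: P(6,5) = 6!/1!.
6 × 5 × 4 × 3 × 2 = 720.

720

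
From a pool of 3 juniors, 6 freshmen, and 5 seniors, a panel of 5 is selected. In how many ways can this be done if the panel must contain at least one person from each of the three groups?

Unrestricted: C(14,5) = 2002 ways to pick any 5 of the 14.
Subtract selections that omit an entire group: no juniors → C(11,5) = 462; no freshmen → C(8,5) = 56; no seniors → C(9,5) = 126.
Add back selections omitting two groups (i.e. drawn from a single group): C(3,5) + C(6,5) + C(5,5) = 7.
By inclusion–exclusion: 2002 − 644 + 7 = 1365.

1365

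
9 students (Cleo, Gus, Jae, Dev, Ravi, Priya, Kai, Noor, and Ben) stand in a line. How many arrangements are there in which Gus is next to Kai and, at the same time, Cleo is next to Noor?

20160

Treat {Gus,Kai} as one block (2 orders) and {Cleo,Noor} as another (2 orders).
That leaves 7 units to arrange: 2 × 2 × 7! = 4 × 5040 = 20160.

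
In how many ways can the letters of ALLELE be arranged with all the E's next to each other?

Treat the 2 copies of E as a single block. The multiset to arrange is then {EE, A, L, L, L}, 5 items in all.
That gives (5)!/(3!) = 20 arrangements.

20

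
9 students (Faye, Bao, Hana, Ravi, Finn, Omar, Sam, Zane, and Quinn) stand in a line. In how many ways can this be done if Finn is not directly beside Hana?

282240

There are 9! = 362880 arrangements in all. If Finn and Hana are adjacent, merging them into one block gives 2·(8)! = 80640 arrangements.
So 362880 − 80640 = 282240 arrangements keep them apart.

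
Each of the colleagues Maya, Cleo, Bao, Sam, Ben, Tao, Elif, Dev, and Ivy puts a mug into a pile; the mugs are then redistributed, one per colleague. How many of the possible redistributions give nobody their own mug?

133496

Count assignments avoiding every fixed point. For any j of the 9 colleagues fixed to their own mug, the other 9−j can be arranged in (9−j)! ways.
By inclusion–exclusion this is Σ_{j=0}^{9} (−1)^j C(9,j)·(9−j)!.
Computing: 362880 − 362880 + 181440 − 60480 + 15120 − 3024 + 504 − 72 + 9 − 1 = 133496.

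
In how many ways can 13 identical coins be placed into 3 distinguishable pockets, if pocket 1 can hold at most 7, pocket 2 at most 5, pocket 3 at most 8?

33

Without the upper bounds there are C(15,2) = 105 ways to split 13 among 3 pockets.
Subtract solutions that violate a single cap (substitute x_i' = x_i − (cap_i+1)): x_1 ≥ 8 gives C(7,2) = 21; x_2 ≥ 6 gives C(9,2) = 36; x_3 ≥ 9 gives C(6,2) = 15. Together 72.
No two caps can be exceeded simultaneously, so the pair terms are all 0.
By inclusion–exclusion the count is 105 − 72 + 0 = 33.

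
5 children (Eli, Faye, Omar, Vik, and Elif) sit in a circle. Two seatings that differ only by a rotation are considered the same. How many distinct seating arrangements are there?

24

Around a circle, 5 distinct people have 5!/5 = (4)! = 24 rotationally distinct seatings.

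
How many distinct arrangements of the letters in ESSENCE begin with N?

Fix N in the first position and arrange the remaining 6 letters.
Those 6 letters have E appearing 3 times and S appearing twice, giving (6)!/(3!·2!) = 60.

60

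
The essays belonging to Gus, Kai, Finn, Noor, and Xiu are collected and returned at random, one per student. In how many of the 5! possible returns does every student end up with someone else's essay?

Count assignments avoiding every fixed point. For any j of the 5 students fixed to their own essay, the other 5−j can be arranged in (5−j)! ways.
By inclusion–exclusion this is Σ_{j=0}^{5} (−1)^j C(5,j)·(5−j)!.
Computing: 120 − 120 + 60 − 20 + 5 − 1 = 44.

44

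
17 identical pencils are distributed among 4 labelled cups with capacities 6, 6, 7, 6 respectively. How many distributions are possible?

152

Ignoring the caps, the number of non-negative solutions to x_1+…+x_4 = 17 is C(20,3) = 1140.
Subtract solutions that violate a single cap (substitute x_i' = x_i − (cap_i+1)): x_1 ≥ 7 gives C(13,3) = 286; x_2 ≥ 7 gives C(13,3) = 286; x_3 ≥ 8 gives C(12,3) = 220; x_4 ≥ 7 gives C(13,3) = 286. Together 1078.
Add back pairs where two caps are both exceeded: 20 + 10 + 20 + 10 + 20 + 10 = 90.
By inclusion–exclusion the count is 1140 − 1078 + 90 = 152.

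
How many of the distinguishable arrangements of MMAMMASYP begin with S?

840

Fix S in the first position and arrange the remaining 8 letters.
Those 8 letters have A appearing twice and M appearing 4 times, giving (8)!/(4!·2!) = 840.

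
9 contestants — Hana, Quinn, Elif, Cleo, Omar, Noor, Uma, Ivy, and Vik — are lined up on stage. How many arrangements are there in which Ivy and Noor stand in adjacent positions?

80640

Treat {Ivy, Noor} as a single unit. There are 8 units to order, and the pair itself can be ordered 2 ways.
So the count is 2·(8)! = 80640.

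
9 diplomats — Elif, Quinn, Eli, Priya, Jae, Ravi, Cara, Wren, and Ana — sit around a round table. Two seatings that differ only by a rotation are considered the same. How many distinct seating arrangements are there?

Around a circle, 9 distinct people have 9!/9 = (8)! = 40320 rotationally distinct seatings.

40320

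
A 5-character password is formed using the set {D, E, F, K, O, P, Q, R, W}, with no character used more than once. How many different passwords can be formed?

15120

With no repetition, fill the 5 characters in order: 9 choices, then 8, down to 5.
That product is 9 × 8 × 7 × 6 × 5 = 15120.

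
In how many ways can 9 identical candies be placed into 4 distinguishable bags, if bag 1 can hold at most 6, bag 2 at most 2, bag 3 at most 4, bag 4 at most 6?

85

By stars and bars, unrestricted non-negative solutions to x_1+…+x_4 = 9 number C(9+3,3) = 220.
Subtract solutions that violate a single cap (substitute x_i' = x_i − (cap_i+1)): x_1 ≥ 7 gives C(5,3) = 10; x_2 ≥ 3 gives C(9,3) = 84; x_3 ≥ 5 gives C(7,3) = 35; x_4 ≥ 7 gives C(5,3) = 10. Together 139.
Add back pairs where two caps are both exceeded: 0 + 0 + 0 + 4 + 0 + 0 = 4.
By inclusion–exclusion the count is 220 − 139 + 4 = 85.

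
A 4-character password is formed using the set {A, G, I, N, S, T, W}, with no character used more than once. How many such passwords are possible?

Choose and order 4 of the 7 symbols: the first character has 7 options, the next 6, then 5, 4.
That product is 7 × 6 × 5 × 4 = 840.

840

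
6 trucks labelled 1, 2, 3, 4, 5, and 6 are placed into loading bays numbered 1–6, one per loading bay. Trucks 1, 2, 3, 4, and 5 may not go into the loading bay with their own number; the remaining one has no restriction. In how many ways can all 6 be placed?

309

Let Aᵢ (for 1 ≤ i ≤ 5) be the placements that put truck i in its forbidden loading bay. Any j of these fix j positions, leaving (6−j)! ways to fill the rest, and there are C(5,j) ways to pick which j.
By inclusion–exclusion, the number of valid placements is Σ_{j=0}^{5} (−1)^j C(5,j)·(6−j)!.
Computing: 720 − 600 + 240 − 60 + 10 − 1 = 309.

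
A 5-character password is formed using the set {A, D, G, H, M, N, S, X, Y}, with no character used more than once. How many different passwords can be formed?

With no repetition, fill the 5 characters in order: 9 choices, then 8, down to 5.
That product is 9 × 8 × 7 × 6 × 5 = 15120.

15120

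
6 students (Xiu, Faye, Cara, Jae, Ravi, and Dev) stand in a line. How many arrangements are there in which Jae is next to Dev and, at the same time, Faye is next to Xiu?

96

Treat {Jae,Dev} as one block (2 orders) and {Faye,Xiu} as another (2 orders).
That leaves 4 units to arrange: 2 × 2 × 4! = 4 × 24 = 96.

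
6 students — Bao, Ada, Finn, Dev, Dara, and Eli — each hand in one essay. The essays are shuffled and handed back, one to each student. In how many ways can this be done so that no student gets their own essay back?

265

Count assignments avoiding every fixed point. For any j of the 6 students fixed to their own essay, the other 6−j can be arranged in (6−j)! ways.
By inclusion–exclusion this is Σ_{j=0}^{6} (−1)^j C(6,j)·(6−j)!.
Computing: 720 − 720 + 360 − 120 + 30 − 6 + 1 = 265.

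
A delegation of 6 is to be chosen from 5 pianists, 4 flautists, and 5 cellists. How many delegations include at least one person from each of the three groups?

With no constraint there are C(14,6) = 3003 possible selections.
Selections missing a whole group: no pianists → C(9,6) = 84; no flautists → C(10,6) = 210; no cellists → C(9,6) = 84.
Add back selections omitting two groups (i.e. drawn from a single group): C(5,6) + C(4,6) + C(5,6) = 0.
By inclusion–exclusion: 3003 − 378 + 0 = 2625.

2625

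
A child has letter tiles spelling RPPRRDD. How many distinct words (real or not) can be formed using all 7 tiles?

RPPRRDD has 7 letters with D appearing twice, P appearing twice, and R appearing 3 times.
The number of distinct arrangements is 7!/(3!·2!·2!) = 5040/24 = 210.

210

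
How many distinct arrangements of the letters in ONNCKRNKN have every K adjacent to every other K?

1680

Treat the 2 copies of K as a single block. The multiset to arrange is then {KK, C, N, N, N, N, O, R}, 8 items in all.
That gives (8)!/(4!) = 1680 arrangements.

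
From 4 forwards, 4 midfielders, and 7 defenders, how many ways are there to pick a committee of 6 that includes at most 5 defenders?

Split by how many defenders are chosen (0 through 5).
Sum: C(7,0)·C(8,6) + C(7,1)·C(8,5) + C(7,2)·C(8,4) + C(7,3)·C(8,3) + C(7,4)·C(8,2) + C(7,5)·C(8,1) = 28 + 392 + 1470 + 1960 + 980 + 168 = 4998.

4998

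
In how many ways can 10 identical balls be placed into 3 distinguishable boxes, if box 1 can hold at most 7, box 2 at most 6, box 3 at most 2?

15

Ignoring the caps, the number of non-negative solutions to x_1+…+x_3 = 10 is C(12,2) = 66.
Subtract solutions that violate a single cap (substitute x_i' = x_i − (cap_i+1)): x_1 ≥ 8 gives C(4,2) = 6; x_2 ≥ 7 gives C(5,2) = 10; x_3 ≥ 3 gives C(9,2) = 36. Together 52.
Add back pairs where two caps are both exceeded: 0 + 0 + 1 = 1.
By inclusion–exclusion the count is 66 − 52 + 1 = 15.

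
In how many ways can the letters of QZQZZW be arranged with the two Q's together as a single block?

Treat the 2 copies of Q as a single block. The multiset to arrange is then {QQ, W, Z, Z, Z}, 5 items in all.
That gives (5)!/(3!) = 20 arrangements.

20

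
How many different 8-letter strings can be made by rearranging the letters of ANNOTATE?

Letter multiplicities in ANNOTATE: A×2, E×1, N×2, O×1, T×2.
Dividing 8! = 40320 by 2!·2!·2! = 8 for the repeated letters gives 5040.

5040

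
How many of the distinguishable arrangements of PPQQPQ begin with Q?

Fix Q in the first position and arrange the remaining 5 letters.
Those 5 letters have P appearing 3 times and Q appearing twice, giving (5)!/(3!·2!) = 10.

10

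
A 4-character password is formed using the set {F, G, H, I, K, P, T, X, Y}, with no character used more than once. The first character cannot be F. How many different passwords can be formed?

The first character has 9−1 = 8 choices (anything except F).
The remaining 3 characters are filled from the other 8 symbols without repetition: 8 × 7 × 6 = 336.
Total: 8 × 336 = 2688.

2688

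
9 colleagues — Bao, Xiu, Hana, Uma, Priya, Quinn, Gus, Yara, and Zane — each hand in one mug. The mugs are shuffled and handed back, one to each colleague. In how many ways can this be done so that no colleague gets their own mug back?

This is the derangement count D_9: permutations of 9 items with no fixed point.
By inclusion–exclusion this is Σ_{j=0}^{9} (−1)^j C(9,j)·(9−j)!.
Computing: 362880 − 362880 + 181440 − 60480 + 15120 − 3024 + 504 − 72 + 9 − 1 = 133496.

133496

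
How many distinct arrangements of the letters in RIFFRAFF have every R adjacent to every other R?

Treat the 2 copies of R as a single block. The multiset to arrange is then {RR, A, F, F, F, F, I}, 7 items in all.
That gives (7)!/(4!) = 210 arrangements.

210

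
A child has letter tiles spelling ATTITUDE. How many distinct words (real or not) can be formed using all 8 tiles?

ATTITUDE has 8 letters with T appearing 3 times.
So there are 8! / (3!) = 6720 distinguishable arrangements.

6720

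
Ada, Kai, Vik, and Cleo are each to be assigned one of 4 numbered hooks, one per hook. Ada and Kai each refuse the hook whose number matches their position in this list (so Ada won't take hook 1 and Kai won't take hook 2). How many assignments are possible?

14

Let Aᵢ (for i ∈ {1, 2}) be the placements that put person i in their forbidden hook. Any j of these fix j positions, leaving (4−j)! ways to fill the rest, and there are C(2,j) ways to pick which j.
By inclusion–exclusion, the number of valid placements is Σ_{j=0}^{2} (−1)^j C(2,j)·(4−j)!.
Computing: 24 − 12 + 2 = 14.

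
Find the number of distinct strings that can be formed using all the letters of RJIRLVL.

1260

Letter multiplicities in RJIRLVL: I×1, J×1, L×2, R×2, V×1.
The number of distinct arrangements is 7!/(2!·2!) = 5040/4 = 1260.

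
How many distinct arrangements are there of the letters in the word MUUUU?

Letter multiplicities in MUUUU: M×1, U×4.
The number of distinct arrangements is 5!/(4!) = 120/24 = 5.

5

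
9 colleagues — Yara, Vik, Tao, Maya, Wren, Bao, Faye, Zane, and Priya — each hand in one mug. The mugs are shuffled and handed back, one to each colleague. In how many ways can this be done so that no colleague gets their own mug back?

Count assignments avoiding every fixed point. For any j of the 9 colleagues fixed to their own mug, the other 9−j can be arranged in (9−j)! ways.
By inclusion–exclusion this is Σ_{j=0}^{9} (−1)^j C(9,j)·(9−j)!.
Computing: 362880 − 362880 + 181440 − 60480 + 15120 − 3024 + 504 − 72 + 9 − 1 = 133496.

133496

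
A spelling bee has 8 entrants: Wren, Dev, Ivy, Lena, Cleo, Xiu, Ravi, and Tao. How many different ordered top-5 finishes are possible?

6720

There are 8 choices for 1st place, 7 for 2nd, and so on down to 4 for position 5.
That gives 8 × 7 × 6 × 5 × 4 = 6720.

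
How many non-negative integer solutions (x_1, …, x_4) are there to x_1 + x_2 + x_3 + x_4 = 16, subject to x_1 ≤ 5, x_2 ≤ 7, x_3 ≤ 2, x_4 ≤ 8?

Ignoring the caps, the number of non-negative solutions to x_1+…+x_4 = 16 is C(19,3) = 969.
Subtract solutions that violate a single cap (substitute x_i' = x_i − (cap_i+1)): x_1 ≥ 6 gives C(13,3) = 286; x_2 ≥ 8 gives C(11,3) = 165; x_3 ≥ 3 gives C(16,3) = 560; x_4 ≥ 9 gives C(10,3) = 120. Together 1131.
Add back pairs where two caps are both exceeded: 10 + 120 + 4 + 56 + 0 + 35 = 225.
By inclusion–exclusion the count is 969 − 1131 + 225 = 63.

63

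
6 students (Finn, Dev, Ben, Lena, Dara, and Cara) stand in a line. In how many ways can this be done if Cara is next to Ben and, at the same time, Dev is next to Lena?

Treat {Cara,Ben} as one block (2 orders) and {Dev,Lena} as another (2 orders).
That leaves 4 units to arrange: 2 × 2 × 4! = 4 × 24 = 96.

96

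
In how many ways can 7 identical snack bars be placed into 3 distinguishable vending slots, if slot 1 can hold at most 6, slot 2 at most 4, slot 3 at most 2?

By stars and bars, unrestricted non-negative solutions to x_1+…+x_3 = 7 number C(7+2,2) = 36.
Subtract solutions that violate a single cap (substitute x_i' = x_i − (cap_i+1)): x_1 ≥ 7 gives C(2,2) = 1; x_2 ≥ 5 gives C(4,2) = 6; x_3 ≥ 3 gives C(6,2) = 15. Together 22.
No two caps can be exceeded simultaneously, so the pair terms are all 0.
By inclusion–exclusion the count is 36 − 22 + 0 = 14.

14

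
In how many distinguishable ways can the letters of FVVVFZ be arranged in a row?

Letter multiplicities in FVVVFZ: F×2, V×3, Z×1.
Dividing 6! = 720 by 3!·2! = 12 for the repeated letters gives 60.

60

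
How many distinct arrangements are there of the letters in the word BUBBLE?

120

BUBBLE has 6 letters with B appearing 3 times.
So there are 6! / (3!) = 120 distinguishable arrangements.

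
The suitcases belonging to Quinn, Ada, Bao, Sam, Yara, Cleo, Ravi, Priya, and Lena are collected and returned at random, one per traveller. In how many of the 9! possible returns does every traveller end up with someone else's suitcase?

133496

This is the derangement count D_9: permutations of 9 items with no fixed point.
By inclusion–exclusion this is Σ_{j=0}^{9} (−1)^j C(9,j)·(9−j)!.
Computing: 362880 − 362880 + 181440 − 60480 + 15120 − 3024 + 504 − 72 + 9 − 1 = 133496.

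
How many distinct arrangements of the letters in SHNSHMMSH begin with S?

1680

Fix S in the first position and arrange the remaining 8 letters.
Those 8 letters have H appearing 3 times, M appearing twice, and S appearing twice, giving (8)!/(3!·2!·2!) = 1680.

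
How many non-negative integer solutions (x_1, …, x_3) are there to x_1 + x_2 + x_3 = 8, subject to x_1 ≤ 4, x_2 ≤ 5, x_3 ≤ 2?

9

Without the upper bounds there are C(10,2) = 45 ways to split 8 among 3 variables.
Subtract solutions that violate a single cap (substitute x_i' = x_i − (cap_i+1)): x_1 ≥ 5 gives C(5,2) = 10; x_2 ≥ 6 gives C(4,2) = 6; x_3 ≥ 3 gives C(7,2) = 21. Together 37.
Add back pairs where two caps are both exceeded: 0 + 1 + 0 = 1.
By inclusion–exclusion the count is 45 − 37 + 1 = 9.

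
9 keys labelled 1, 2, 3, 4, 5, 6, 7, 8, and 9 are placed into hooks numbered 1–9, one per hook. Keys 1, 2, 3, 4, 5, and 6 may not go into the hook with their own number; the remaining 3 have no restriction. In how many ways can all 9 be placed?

183822

Let Aᵢ (for 1 ≤ i ≤ 6) be the placements that put key i in its forbidden hook. Any j of these fix j positions, leaving (9−j)! ways to fill the rest, and there are C(6,j) ways to pick which j.
By inclusion–exclusion, the number of valid placements is Σ_{j=0}^{6} (−1)^j C(6,j)·(9−j)!.
Computing: 362880 − 241920 + 75600 − 14400 + 1800 − 144 + 6 = 183822.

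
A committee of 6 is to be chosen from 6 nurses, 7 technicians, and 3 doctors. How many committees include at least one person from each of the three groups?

6006

With no constraint there are C(16,6) = 8008 possible selections.
Subtract selections that omit an entire group: no nurses → C(10,6) = 210; no technicians → C(9,6) = 84; no doctors → C(13,6) = 1716.
Add back selections omitting two groups (i.e. drawn from a single group): C(6,6) + C(7,6) + C(3,6) = 8.
By inclusion–exclusion: 8008 − 2010 + 8 = 6006.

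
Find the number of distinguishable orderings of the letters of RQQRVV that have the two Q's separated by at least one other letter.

60

Total arrangements of RQQRVV: 6!/(2!·2!·2!) = 90.
Arrangements with the Q's together: treat QQ as one letter, giving (5)!/(2!·2!) = 30.
Hence 90 − 30 = 60.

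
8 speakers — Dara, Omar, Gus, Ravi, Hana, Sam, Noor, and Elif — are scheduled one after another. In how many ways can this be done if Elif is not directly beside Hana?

There are 8! = 40320 arrangements in all. If Elif and Hana are adjacent, merging them into one block gives 2·(7)! = 10080 arrangements.
So 40320 − 10080 = 30240 arrangements keep them apart.

30240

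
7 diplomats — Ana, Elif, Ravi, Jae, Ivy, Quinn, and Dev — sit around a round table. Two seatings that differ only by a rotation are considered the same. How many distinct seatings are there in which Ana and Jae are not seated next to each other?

480

All circular seatings of 7 people number (6)! = 720.
Seatings with Ana beside Jae: treat them as a block with 2 internal orders, giving 2 × (5)! = 240.
Subtracting, 720 − 240 = 480.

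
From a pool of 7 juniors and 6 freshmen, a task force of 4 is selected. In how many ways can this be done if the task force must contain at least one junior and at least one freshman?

Unrestricted: C(13,4) = 715 ways to pick any 4 of the 13.
Subtract selections that omit an entire group: no juniors → C(6,4) = 15; no freshmen → C(7,4) = 35.
Both groups omitted at once is impossible, so 715 − 50 = 665.

665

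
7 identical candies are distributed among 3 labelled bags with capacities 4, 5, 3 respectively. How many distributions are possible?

17

By stars and bars, unrestricted non-negative solutions to x_1+…+x_3 = 7 number C(7+2,2) = 36.
Subtract solutions that violate a single cap (substitute x_i' = x_i − (cap_i+1)): x_1 ≥ 5 gives C(4,2) = 6; x_2 ≥ 6 gives C(3,2) = 3; x_3 ≥ 4 gives C(5,2) = 10. Together 19.
No two caps can be exceeded simultaneously, so the pair terms are all 0.
By inclusion–exclusion the count is 36 − 19 + 0 = 17.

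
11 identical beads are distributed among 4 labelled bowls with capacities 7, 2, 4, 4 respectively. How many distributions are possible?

56

By stars and bars, unrestricted non-negative solutions to x_1+…+x_4 = 11 number C(11+3,3) = 364.
Subtract solutions that violate a single cap (substitute x_i' = x_i − (cap_i+1)): x_1 ≥ 8 gives C(6,3) = 20; x_2 ≥ 3 gives C(11,3) = 165; x_3 ≥ 5 gives C(9,3) = 84; x_4 ≥ 5 gives C(9,3) = 84. Together 353.
Add back pairs where two caps are both exceeded: 1 + 0 + 0 + 20 + 20 + 4 = 45.
By inclusion–exclusion the count is 364 − 353 + 45 = 56.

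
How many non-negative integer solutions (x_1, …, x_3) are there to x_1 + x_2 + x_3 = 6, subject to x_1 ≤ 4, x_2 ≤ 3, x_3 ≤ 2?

Without the upper bounds there are C(8,2) = 28 ways to split 6 among 3 variables.
Subtract solutions that violate a single cap (substitute x_i' = x_i − (cap_i+1)): x_1 ≥ 5 gives C(3,2) = 3; x_2 ≥ 4 gives C(4,2) = 6; x_3 ≥ 3 gives C(5,2) = 10. Together 19.
No two caps can be exceeded simultaneously, so the pair terms are all 0.
By inclusion–exclusion the count is 28 − 19 + 0 = 9.

9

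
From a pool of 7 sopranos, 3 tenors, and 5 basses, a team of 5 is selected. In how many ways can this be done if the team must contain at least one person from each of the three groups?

With no constraint there are C(15,5) = 3003 possible selections.
Selections missing a whole group: no sopranos → C(8,5) = 56; no tenors → C(12,5) = 792; no basses → C(10,5) = 252.
Add back selections omitting two groups (i.e. drawn from a single group): C(7,5) + C(3,5) + C(5,5) = 22.
By inclusion–exclusion: 3003 − 1100 + 22 = 1925.

1925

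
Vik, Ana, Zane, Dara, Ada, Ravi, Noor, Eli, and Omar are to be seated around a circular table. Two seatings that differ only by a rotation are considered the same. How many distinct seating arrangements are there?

Around a circle, 9 distinct people have 9!/9 = (8)! = 40320 rotationally distinct seatings.

40320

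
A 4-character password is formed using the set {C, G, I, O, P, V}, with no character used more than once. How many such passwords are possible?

360

With no repetition, fill the 4 characters in order: 6 choices, then 5, down to 3.
6 × 5 × 4 × 3 = 360.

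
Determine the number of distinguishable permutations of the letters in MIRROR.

120

Letter multiplicities in MIRROR: I×1, M×1, O×1, R×3.
So there are 6! / (3!) = 120 distinguishable arrangements.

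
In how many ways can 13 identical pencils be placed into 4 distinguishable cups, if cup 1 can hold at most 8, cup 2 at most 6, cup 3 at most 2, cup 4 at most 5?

By stars and bars, unrestricted non-negative solutions to x_1+…+x_4 = 13 number C(13+3,3) = 560.
Subtract solutions that violate a single cap (substitute x_i' = x_i − (cap_i+1)): x_1 ≥ 9 gives C(7,3) = 35; x_2 ≥ 7 gives C(9,3) = 84; x_3 ≥ 3 gives C(13,3) = 286; x_4 ≥ 6 gives C(10,3) = 120. Together 525.
Add back pairs where two caps are both exceeded: 0 + 4 + 0 + 20 + 1 + 35 = 60.
By inclusion–exclusion the count is 560 − 525 + 60 = 95.

95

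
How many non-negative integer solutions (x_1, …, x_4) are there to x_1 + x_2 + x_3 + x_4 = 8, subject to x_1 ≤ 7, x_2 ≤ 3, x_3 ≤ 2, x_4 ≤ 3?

By stars and bars, unrestricted non-negative solutions to x_1+…+x_4 = 8 number C(8+3,3) = 165.
Subtract solutions that violate a single cap (substitute x_i' = x_i − (cap_i+1)): x_1 ≥ 8 gives C(3,3) = 1; x_2 ≥ 4 gives C(7,3) = 35; x_3 ≥ 3 gives C(8,3) = 56; x_4 ≥ 4 gives C(7,3) = 35. Together 127.
Add back pairs where two caps are both exceeded: 0 + 0 + 0 + 4 + 1 + 4 = 9.
By inclusion–exclusion the count is 165 − 127 + 9 = 47.

47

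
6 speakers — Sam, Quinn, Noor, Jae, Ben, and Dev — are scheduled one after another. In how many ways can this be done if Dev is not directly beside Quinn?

480

There are 6! = 720 arrangements in all. If Dev and Quinn are adjacent, merging them into one block gives 2·(5)! = 240 arrangements.
Complementary counting: 720 − 240 = 480.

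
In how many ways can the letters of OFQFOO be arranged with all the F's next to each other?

20

Treat the 2 copies of F as a single block. The multiset to arrange is then {FF, O, O, O, Q}, 5 items in all.
That gives (5)!/(3!) = 20 arrangements.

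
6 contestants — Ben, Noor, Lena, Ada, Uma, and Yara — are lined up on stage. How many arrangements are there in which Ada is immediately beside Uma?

240

Glue Ada and Uma into one block (2 internal orders), leaving 5 units to arrange in a row.
So the count is 2·(5)! = 240.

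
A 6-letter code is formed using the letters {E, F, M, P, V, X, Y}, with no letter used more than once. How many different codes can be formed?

Choose and order 6 of the 7 symbols: the first letter has 7 options, the next 6, and so on down to 2.
That product is 7 × 6 × 5 × 4 × 3 × 2 = 5040.

5040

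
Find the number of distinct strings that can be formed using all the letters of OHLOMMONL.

15120

The 9 letters of OHLOMMONL have repeats: L appearing twice, M appearing twice, and O appearing 3 times.
The number of distinct arrangements is 9!/(3!·2!·2!) = 362880/24 = 15120.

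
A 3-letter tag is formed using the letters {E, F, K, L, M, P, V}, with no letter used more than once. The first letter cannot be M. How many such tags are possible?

The first letter has 7−1 = 6 choices (anything except M).
The remaining 2 letters are filled from the other 6 symbols without repetition: 6 × 5 = 30.
Total: 6 × 30 = 180.

180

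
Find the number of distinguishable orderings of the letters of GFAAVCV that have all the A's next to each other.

360

Treat the 2 copies of A as a single block. The multiset to arrange is then {AA, C, F, G, V, V}, 6 items in all.
That gives (6)!/(2!) = 360 arrangements.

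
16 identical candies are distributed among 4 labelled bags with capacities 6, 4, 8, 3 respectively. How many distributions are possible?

51

Without the upper bounds there are C(19,3) = 969 ways to split 16 among 4 bags.
Subtract solutions that violate a single cap (substitute x_i' = x_i − (cap_i+1)): x_1 ≥ 7 gives C(12,3) = 220; x_2 ≥ 5 gives C(14,3) = 364; x_3 ≥ 9 gives C(10,3) = 120; x_4 ≥ 4 gives C(15,3) = 455. Together 1159.
Add back pairs where two caps are both exceeded: 35 + 1 + 56 + 10 + 120 + 20 = 242.
Subtract triples: 0 + 1 + 0 + 0 = 1.
By inclusion–exclusion the count is 969 − 1159 + 242 − 1 = 51.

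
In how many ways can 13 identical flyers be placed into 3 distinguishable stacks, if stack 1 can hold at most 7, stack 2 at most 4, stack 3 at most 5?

Ignoring the caps, the number of non-negative solutions to x_1+…+x_3 = 13 is C(15,2) = 105.
Subtract solutions that violate a single cap (substitute x_i' = x_i − (cap_i+1)): x_1 ≥ 8 gives C(7,2) = 21; x_2 ≥ 5 gives C(10,2) = 45; x_3 ≥ 6 gives C(9,2) = 36. Together 102.
Add back pairs where two caps are both exceeded: 1 + 0 + 6 = 7.
By inclusion–exclusion the count is 105 − 102 + 7 = 10.

10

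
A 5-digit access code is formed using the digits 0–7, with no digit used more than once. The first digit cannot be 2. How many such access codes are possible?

5880

The first digit has 8−1 = 7 choices (anything except 2).
The remaining 4 digits are filled from the other 7 symbols without repetition: 7 × 6 × 5 × 4 = 840.
Total: 7 × 840 = 5880.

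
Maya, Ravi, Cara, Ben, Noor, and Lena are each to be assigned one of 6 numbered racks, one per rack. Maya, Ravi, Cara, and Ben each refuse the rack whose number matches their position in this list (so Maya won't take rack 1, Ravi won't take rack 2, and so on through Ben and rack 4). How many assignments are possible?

Let Aᵢ (for 1 ≤ i ≤ 4) be the placements that put person i in their forbidden rack. Any j of these fix j positions, leaving (6−j)! ways to fill the rest, and there are C(4,j) ways to pick which j.
By inclusion–exclusion, the number of valid placements is Σ_{j=0}^{4} (−1)^j C(4,j)·(6−j)!.
Computing: 720 − 480 + 144 − 24 + 2 = 362.

362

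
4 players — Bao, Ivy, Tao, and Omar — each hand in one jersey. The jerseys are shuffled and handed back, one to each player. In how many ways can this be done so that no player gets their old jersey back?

Count assignments avoiding every fixed point. For any j of the 4 players fixed to their old jersey, the other 4−j can be arranged in (4−j)! ways.
By inclusion–exclusion this is Σ_{j=0}^{4} (−1)^j C(4,j)·(4−j)!.
Computing: 24 − 24 + 12 − 4 + 1 = 9.

9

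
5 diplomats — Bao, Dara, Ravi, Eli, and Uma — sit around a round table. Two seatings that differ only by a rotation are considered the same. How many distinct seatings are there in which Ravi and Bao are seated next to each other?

Treat {Ravi, Bao} as one unit (2 internal orders) and seat the resulting 4 units around the table: (3)! circular arrangements.
So 2 × (3)! = 2 × 6 = 12.

12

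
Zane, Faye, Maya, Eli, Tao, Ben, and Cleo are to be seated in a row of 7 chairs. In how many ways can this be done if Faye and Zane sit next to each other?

Place the 5 others and the Faye-Zane pair as 6 objects in a line; the pair has 2 internal arrangements.
That gives 2 × 6! = 2 × 720 = 1440.

1440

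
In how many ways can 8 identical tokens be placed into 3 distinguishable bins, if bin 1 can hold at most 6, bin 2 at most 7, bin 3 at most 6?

Without the upper bounds there are C(10,2) = 45 ways to split 8 among 3 bins.
Subtract solutions that violate a single cap (substitute x_i' = x_i − (cap_i+1)): x_1 ≥ 7 gives C(3,2) = 3; x_2 ≥ 8 gives C(2,2) = 1; x_3 ≥ 7 gives C(3,2) = 3. Together 7.
No two caps can be exceeded simultaneously, so the pair terms are all 0.
By inclusion–exclusion the count is 45 − 7 + 0 = 38.

38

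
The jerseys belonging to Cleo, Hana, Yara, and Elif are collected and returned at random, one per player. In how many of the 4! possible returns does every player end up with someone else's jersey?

9

Count assignments avoiding every fixed point. For any j of the 4 players fixed to their old jersey, the other 4−j can be arranged in (4−j)! ways.
By inclusion–exclusion this is Σ_{j=0}^{4} (−1)^j C(4,j)·(4−j)!.
Computing: 24 − 24 + 12 − 4 + 1 = 9.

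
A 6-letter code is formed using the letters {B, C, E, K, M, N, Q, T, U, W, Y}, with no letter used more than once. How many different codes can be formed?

This is a permutation of 6 out of 11: P(11,6) = 11!/5!.
That product is 11 × 10 × 9 × 8 × 7 × 6 = 332640.

332640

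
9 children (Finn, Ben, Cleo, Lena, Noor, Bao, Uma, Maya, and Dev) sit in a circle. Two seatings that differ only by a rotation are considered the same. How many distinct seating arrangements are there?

Fix one person's seat to break rotational symmetry; the remaining 8 people can be arranged in (8)! = 40320 ways.

40320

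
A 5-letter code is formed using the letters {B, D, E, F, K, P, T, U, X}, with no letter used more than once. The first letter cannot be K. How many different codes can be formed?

The first letter has 9−1 = 8 choices (anything except K).
The remaining 4 letters are filled from the other 8 symbols without repetition: 8 × 7 × 6 × 5 = 1680.
Total: 8 × 1680 = 13440.

13440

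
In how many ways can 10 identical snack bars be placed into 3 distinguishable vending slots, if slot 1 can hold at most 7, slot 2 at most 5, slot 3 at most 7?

39

Without the upper bounds there are C(12,2) = 66 ways to split 10 among 3 vending slots.
Subtract solutions that violate a single cap (substitute x_i' = x_i − (cap_i+1)): x_1 ≥ 8 gives C(4,2) = 6; x_2 ≥ 6 gives C(6,2) = 15; x_3 ≥ 8 gives C(4,2) = 6. Together 27.
No two caps can be exceeded simultaneously, so the pair terms are all 0.
By inclusion–exclusion the count is 66 − 27 + 0 = 39.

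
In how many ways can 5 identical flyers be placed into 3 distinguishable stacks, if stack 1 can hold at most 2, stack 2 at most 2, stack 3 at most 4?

Ignoring the caps, the number of non-negative solutions to x_1+…+x_3 = 5 is C(7,2) = 21.
Subtract solutions that violate a single cap (substitute x_i' = x_i − (cap_i+1)): x_1 ≥ 3 gives C(4,2) = 6; x_2 ≥ 3 gives C(4,2) = 6; x_3 ≥ 5 gives C(2,2) = 1. Together 13.
No two caps can be exceeded simultaneously, so the pair terms are all 0.
By inclusion–exclusion the count is 21 − 13 + 0 = 8.

8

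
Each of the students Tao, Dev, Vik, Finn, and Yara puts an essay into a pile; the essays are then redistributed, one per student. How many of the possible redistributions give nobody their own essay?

Count assignments avoiding every fixed point. For any j of the 5 students fixed to their own essay, the other 5−j can be arranged in (5−j)! ways.
By inclusion–exclusion this is Σ_{j=0}^{5} (−1)^j C(5,j)·(5−j)!.
Computing: 120 − 120 + 60 − 20 + 5 − 1 = 44.

44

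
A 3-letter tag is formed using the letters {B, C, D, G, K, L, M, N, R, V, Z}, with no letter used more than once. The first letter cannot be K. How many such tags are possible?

900

The first letter has 11−1 = 10 choices (anything except K).
The remaining 2 letters are filled from the other 10 symbols without repetition: 10 × 9 = 90.
Total: 10 × 90 = 900.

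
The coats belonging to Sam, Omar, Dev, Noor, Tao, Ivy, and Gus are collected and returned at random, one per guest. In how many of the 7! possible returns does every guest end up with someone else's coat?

1854

Let Aᵢ be the assignments in which guest i gets their own coat. We want the size of the complement of A₁∪…∪A_7.
By inclusion–exclusion this is Σ_{j=0}^{7} (−1)^j C(7,j)·(7−j)!.
Computing: 5040 − 5040 + 2520 − 840 + 210 − 42 + 7 − 1 = 1854.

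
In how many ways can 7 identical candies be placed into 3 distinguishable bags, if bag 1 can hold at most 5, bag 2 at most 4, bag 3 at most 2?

12

Without the upper bounds there are C(9,2) = 36 ways to split 7 among 3 bags.
Subtract solutions that violate a single cap (substitute x_i' = x_i − (cap_i+1)): x_1 ≥ 6 gives C(3,2) = 3; x_2 ≥ 5 gives C(4,2) = 6; x_3 ≥ 3 gives C(6,2) = 15. Together 24.
No two caps can be exceeded simultaneously, so the pair terms are all 0.
By inclusion–exclusion the count is 36 − 24 + 0 = 12.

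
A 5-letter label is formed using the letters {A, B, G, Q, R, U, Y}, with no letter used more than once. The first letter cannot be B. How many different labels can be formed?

2160

The first letter has 7−1 = 6 choices (anything except B).
The remaining 4 letters are filled from the other 6 symbols without repetition: 6 × 5 × 4 × 3 = 360.
Total: 6 × 360 = 2160.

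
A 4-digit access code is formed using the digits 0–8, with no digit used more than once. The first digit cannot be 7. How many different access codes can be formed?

2688

The first digit has 9−1 = 8 choices (anything except 7).
The remaining 3 digits are filled from the other 8 symbols without repetition: 8 × 7 × 6 = 336.
Total: 8 × 336 = 2688.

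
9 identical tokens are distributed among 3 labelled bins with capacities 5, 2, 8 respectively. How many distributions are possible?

17

Ignoring the caps, the number of non-negative solutions to x_1+…+x_3 = 9 is C(11,2) = 55.
Subtract solutions that violate a single cap (substitute x_i' = x_i − (cap_i+1)): x_1 ≥ 6 gives C(5,2) = 10; x_2 ≥ 3 gives C(8,2) = 28; x_3 ≥ 9 gives C(2,2) = 1. Together 39.
Add back pairs where two caps are both exceeded: 1 + 0 + 0 = 1.
By inclusion–exclusion the count is 55 − 39 + 1 = 17.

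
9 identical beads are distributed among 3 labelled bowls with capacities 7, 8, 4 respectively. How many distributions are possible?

36

By stars and bars, unrestricted non-negative solutions to x_1+…+x_3 = 9 number C(9+2,2) = 55.
Subtract solutions that violate a single cap (substitute x_i' = x_i − (cap_i+1)): x_1 ≥ 8 gives C(3,2) = 3; x_2 ≥ 9 gives C(2,2) = 1; x_3 ≥ 5 gives C(6,2) = 15. Together 19.
No two caps can be exceeded simultaneously, so the pair terms are all 0.
By inclusion–exclusion the count is 55 − 19 + 0 = 36.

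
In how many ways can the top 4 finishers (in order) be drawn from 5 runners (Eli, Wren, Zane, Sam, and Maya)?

There are 5 choices for 1st place, 4 for 2nd, and so on down to 2 for position 4.
That gives 5 × 4 × 3 × 2 = 120.

120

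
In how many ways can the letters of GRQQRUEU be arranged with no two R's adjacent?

3780

There are 8!/(2!·2!·2!) = 5040 arrangements of GRQQRUEU in total.
Arrangements with the R's together: treat RR as one letter, giving (7)!/(2!·2!) = 1260.
Subtracting, 5040 − 1260 = 3780 arrangements keep the R's apart.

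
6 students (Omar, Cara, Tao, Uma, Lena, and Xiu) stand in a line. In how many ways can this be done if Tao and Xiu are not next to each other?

There are 6! = 720 arrangements in all. If Tao and Xiu are adjacent, merging them into one block gives 2·(5)! = 240 arrangements.
So 720 − 240 = 480 arrangements keep them apart.

480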